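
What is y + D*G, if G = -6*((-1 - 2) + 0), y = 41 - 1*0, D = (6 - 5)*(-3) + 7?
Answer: 113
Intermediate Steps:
D = 4 (D = 1*(-3) + 7 = -3 + 7 = 4)
y = 41 (y = 41 + 0 = 41)
G = 18 (G = -6*(-3 + 0) = -6*(-3) = 18)
y + D*G = 41 + 4*18 = 41 + 72 = 113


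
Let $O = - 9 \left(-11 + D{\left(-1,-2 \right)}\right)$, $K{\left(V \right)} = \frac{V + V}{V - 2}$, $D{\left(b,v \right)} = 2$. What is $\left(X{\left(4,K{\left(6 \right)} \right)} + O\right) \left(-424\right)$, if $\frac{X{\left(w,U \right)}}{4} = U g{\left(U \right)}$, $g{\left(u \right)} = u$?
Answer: $-49608$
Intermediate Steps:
$K{\left(V \right)} = \frac{2 V}{-2 + V}$
$O = 81$ ($O = - 9 \left(-11 + 2\right) = \left(-9\right) \left(-9\right) = 81$)
$X{\left(w,U \right)} = 4 U^{2}$ ($X{\left(w,U \right)} = 4 U U = 4 U^{2}$)
$\left(X{\left(4,K{\left(6 \right)} \right)} + O\right) \left(-424\right) = \left(4 \left(2 \cdot 6 \frac{1}{-2 + 6}\right)^{2} + 81\right) \left(-424\right) = \left(4 \left(2 \cdot 6 \cdot \frac{1}{4}\right)^{2} + 81\right) \left(-424\right) = \left(4 \cdot 3^{2} + 81\right) \left(-424\right) = \left(4 \cdot 9 + 81\right) \left(-424\right) = \left(36 + 81\right) \left(-424\right) = 117 \left(-424\right) = -49608$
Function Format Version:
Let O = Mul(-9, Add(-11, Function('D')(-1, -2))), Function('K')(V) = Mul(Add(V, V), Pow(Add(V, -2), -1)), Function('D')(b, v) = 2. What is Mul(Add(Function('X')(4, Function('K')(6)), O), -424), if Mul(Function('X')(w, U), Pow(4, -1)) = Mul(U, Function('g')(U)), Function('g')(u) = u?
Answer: -49608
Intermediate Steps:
Function('K')(V) = Mul(2, V, Pow(Add(-2, V), -1)) (Function('K')(V) = Mul(Mul(2, V), Pow(Add(-2, V), -1)) = Mul(2, V, Pow(Add(-2, V), -1)))
O = 81 (O = Mul(-9, Add(-11, 2)) = Mul(-9, -9) = 81)
Function('X')(w, U) = Mul(4, Pow(U, 2)) (Function('X')(w, U) = Mul(4, Mul(U, U)) = Mul(4, Pow(U, 2)))
Mul(Add(Function('X')(4, Function('K')(6)), O), -424) = Mul(Add(Mul(4, Pow(Mul(2, 6, Pow(Add(-2, 6), -1)), 2)), 81), -424) = Mul(Add(Mul(4, Pow(Mul(2, 6, Pow(4, -1)), 2)), 81), -424) = Mul(Add(Mul(4, Pow(Mul(2, 6, Rational(1, 4)), 2)), 81), -424) = Mul(Add(Mul(4, Pow(3, 2)), 81), -424) = Mul(Add(Mul(4, 9), 81), -424) = Mul(Add(36, 81), -424) = Mul(117, -424) = -49608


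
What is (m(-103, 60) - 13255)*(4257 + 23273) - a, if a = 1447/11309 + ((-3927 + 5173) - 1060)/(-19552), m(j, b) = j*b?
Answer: -59152915314605335/110556784 ≈ -5.3505e+8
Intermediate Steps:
m(j, b) = b*j
a = 13094135/110556784 (a = 1447*(1/11309) + (1246 - 1060)*(-1/19552) = 1447/11309 + 186*(-1/19552) = 1447/11309 - 93/9776 = 13094135/110556784 ≈ 0.11844)
(m(-103, 60) - 13255)*(4257 + 23273) - a = (60*(-103) - 13255)*(4257 + 23273) - 1*13094135/110556784 = (-6180 - 13255)*27530 - 13094135/110556784 = -19435*27530 - 13094135/110556784 = -535045550 - 13094135/110556784 = -59152915314605335/110556784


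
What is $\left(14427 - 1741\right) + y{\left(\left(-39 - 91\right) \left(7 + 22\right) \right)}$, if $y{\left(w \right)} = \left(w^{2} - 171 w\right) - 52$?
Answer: $14870204$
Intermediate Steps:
$y{\left(w \right)} = -52 + w^{2} - 171 w$
$\left(14427 - 1741\right) + y{\left(\left(-39 - 91\right) \left(7 + 22\right) \right)} = \left(14427 - 1741\right) - \left(52 - \left(-39 - 91\right)^{2} \left(7 + 22\right)^{2} + 171 \left(-39 - 91\right) \left(7 + 22\right)\right) = 12686 - \left(52 - 14212900 + 171 \left(-130\right) 29\right) = 12686 - \left(-644618 - 14212900\right) = 12686 + \left(-52 + 14212900 + 644670\right) = 12686 + 14857518 = 14870204$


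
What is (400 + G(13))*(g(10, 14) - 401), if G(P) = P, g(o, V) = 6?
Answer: -163135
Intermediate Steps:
(400 + G(13))*(g(10, 14) - 401) = (400 + 13)*(6 - 401) = 413*(-395) = -163135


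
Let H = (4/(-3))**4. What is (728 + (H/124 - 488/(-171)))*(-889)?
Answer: -30999003280/47709 ≈ -6.4975e+5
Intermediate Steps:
H = 256/81 (H = (4*(-1/3))**4 = (-4/3)**4 = 256/81 ≈ 3.1605)
(728 + (H/124 - 488/(-171)))*(-889) = (728 + ((256/81)/124 - 488/(-171)))*(-889) = (728 + ((256/81)*(1/124) - 488*(-1/171)))*(-889) = (728 + (64/2511 + 488/171))*(-889) = (728 + 137368/47709)*(-889) = (34869520/47709)*(-889) = -30999003280/47709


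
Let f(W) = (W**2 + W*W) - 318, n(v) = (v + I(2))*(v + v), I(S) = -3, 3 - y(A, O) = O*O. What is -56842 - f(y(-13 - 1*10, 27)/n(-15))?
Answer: -228936841/4050 ≈ -56528.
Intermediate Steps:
y(A, O) = 3 - O**2 (y(A, O) = 3 - O*O = 3 - O**2)
n(v) = 2*v*(-3 + v) (n(v) = (v - 3)*(v + v) = (-3 + v)*(2*v) = 2*v*(-3 + v))
f(W) = -318 + 2*W**2 (f(W) = (W**2 + W**2) - 318 = 2*W**2 - 318 = -318 + 2*W**2)
-56842 - f(y(-13 - 1*10, 27)/n(-15)) = -56842 - (-318 + 2*((3 - 1*27**2)/((2*(-15)*(-3 - 15))))**2) = -56842 - (-318 + 2*((3 - 1*729)/((2*(-15)*(-18))))**2) = -56842 - (-318 + 2*((3 - 729)/540)**2) = -56842 - (-318 + 2*(-726*1/540)**2) = -56842 - (-318 + 2*(-121/90)**2) = -56842 - (-318 + 2*(14641/8100)) = -56842 - (-318 + 14641/4050) = -56842 - 1*(-1273259/4050) = -56842 + 1273259/4050 = -228936841/4050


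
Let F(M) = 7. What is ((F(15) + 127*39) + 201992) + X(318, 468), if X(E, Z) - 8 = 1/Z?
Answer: 96857281/468 ≈ 2.0696e+5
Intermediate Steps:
X(E, Z) = 8 + 1/Z
((F(15) + 127*39) + 201992) + X(318, 468) = ((7 + 127*39) + 201992) + (8 + 1/468) = ((7 + 4953) + 201992) + (8 + 1/468) = (4960 + 201992) + 3745/468 = 206952 + 3745/468 = 96857281/468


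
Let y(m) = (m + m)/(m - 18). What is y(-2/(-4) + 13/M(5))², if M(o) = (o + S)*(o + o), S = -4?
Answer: 4/81 ≈ 0.049383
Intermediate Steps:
M(o) = 2*o*(-4 + o) (M(o) = (o - 4)*(o + o) = (-4 + o)*(2*o) = 2*o*(-4 + o))
y(m) = 2*m/(-18 + m) (y(m) = (2*m)/(-18 + m) = 2*m/(-18 + m))
y(-2/(-4) + 13/M(5))² = (2*(-2/(-4) + 13/((2*5*(-4 + 5))))/(-18 + (-2/(-4) + 13/((2*5*(-4 + 5))))))² = (2*(-2*(-¼) + 13/((2*5*1)))/(-18 + (-2*(-¼) + 13/((2*5*1)))))² = (2*(½ + 13/10)/(-18 + (½ + 13/10)))² = (2*(9/5)/(-18 + 9/5))² = (2*(9/5)/(-81/5))² = (2*(9/5)*(-5/81))² = (-2/9)² = 4/81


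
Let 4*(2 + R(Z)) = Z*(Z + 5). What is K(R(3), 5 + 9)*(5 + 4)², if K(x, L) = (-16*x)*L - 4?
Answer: -72900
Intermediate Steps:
R(Z) = -2 + Z*(5 + Z)/4 (R(Z) = -2 + (Z*(Z + 5))/4 = -2 + (Z*(5 + Z))/4 = -2 + Z*(5 + Z)/4)
K(x, L) = -4 - 16*L*x (K(x, L) = -16*L*x - 4 = -4 - 16*L*x)
K(R(3), 5 + 9)*(5 + 4)² = (-4 - 16*(5 + 9)*(-2 + (¼)*3² + (5/4)*3))*(5 + 4)² = (-4 - 16*14*(-2 + (¼)*9 + 15/4))*9² = (-4 - 16*14*(-2 + 9/4 + 15/4))*81 = (-4 - 16*14*4)*81 = (-4 - 896)*81 = -900*81 = -72900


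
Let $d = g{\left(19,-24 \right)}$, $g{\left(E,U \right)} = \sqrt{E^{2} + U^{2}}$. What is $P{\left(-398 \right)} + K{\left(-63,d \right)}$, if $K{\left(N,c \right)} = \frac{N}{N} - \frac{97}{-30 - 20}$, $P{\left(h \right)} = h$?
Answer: $- \frac{19753}{50} \approx -395.06$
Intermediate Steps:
$d = \sqrt{937}$ ($d = \sqrt{19^{2} + \left(-24\right)^{2}} = \sqrt{361 + 576} = \sqrt{937} \approx 30.61$)
$K{\left(N,c \right)} = \frac{147}{50}$ ($K{\left(N,c \right)} = 1 - \frac{97}{-50} = 1 - - \frac{97}{50} = 1 + \frac{97}{50} = \frac{147}{50}$)
$P{\left(-398 \right)} + K{\left(-63,d \right)} = -398 + \frac{147}{50} = - \frac{19753}{50}$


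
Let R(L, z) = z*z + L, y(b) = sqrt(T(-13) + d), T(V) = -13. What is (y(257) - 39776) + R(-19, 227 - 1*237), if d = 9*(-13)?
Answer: -39695 + I*sqrt(130) ≈ -39695.0 + 11.402*I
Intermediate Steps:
d = -117
y(b) = I*sqrt(130) (y(b) = sqrt(-13 - 117) = sqrt(-130) = I*sqrt(130))
R(L, z) = L + z**2 (R(L, z) = z**2 + L = L + z**2)
(y(257) - 39776) + R(-19, 227 - 1*237) = (I*sqrt(130) - 39776) + (-19 + (227 - 1*237)**2) = (-39776 + I*sqrt(130)) + (-19 + (227 - 237)**2) = (-39776 + I*sqrt(130)) + (-19 + (-10)**2) = (-39776 + I*sqrt(130)) + (-19 + 100) = (-39776 + I*sqrt(130)) + 81 = -39695 + I*sqrt(130)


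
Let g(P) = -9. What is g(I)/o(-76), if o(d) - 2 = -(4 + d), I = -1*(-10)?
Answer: -9/74 ≈ -0.12162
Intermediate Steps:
I = 10
o(d) = -2 - d (o(d) = 2 - (4 + d) = 2 + (-4 - d) = -2 - d)
g(I)/o(-76) = -9/(-2 - 1*(-76)) = -9/(-2 + 76) = -9/74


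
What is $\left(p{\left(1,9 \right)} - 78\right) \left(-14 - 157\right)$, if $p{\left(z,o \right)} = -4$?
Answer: $14022$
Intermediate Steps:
$\left(p{\left(1,9 \right)} - 78\right) \left(-14 - 157\right) = \left(-4 - 78\right) \left(-14 - 157\right) = \left(-82\right) \left(-171\right) = 14022$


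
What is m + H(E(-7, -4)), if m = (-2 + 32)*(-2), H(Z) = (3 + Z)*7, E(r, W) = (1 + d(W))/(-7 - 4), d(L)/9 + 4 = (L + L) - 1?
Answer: 383/11 ≈ 34.818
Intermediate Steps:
d(L) = -45 + 18*L (d(L) = -36 + 9*((L + L) - 1) = -36 + 9*(2*L - 1) = -36 + 9*(-1 + 2*L) = -36 + (-9 + 18*L) = -45 + 18*L)
E(r, W) = 4 - 18*W/11 (E(r, W) = (1 + (-45 + 18*W))/(-7 - 4) = (-44 + 18*W)/(-11) = (-44 + 18*W)*(-1/11) = 4 - 18*W/11)
H(Z) = 21 + 7*Z
m = -60 (m = 30*(-2) = -60)
m + H(E(-7, -4)) = -60 + (21 + 7*(4 - 18/11*(-4))) = -60 + (21 + 7*(4 + 72/11)) = -60 + (21 + 7*(116/11)) = -60 + (21 + 812/11) = -60 + 1043/11 = 383/11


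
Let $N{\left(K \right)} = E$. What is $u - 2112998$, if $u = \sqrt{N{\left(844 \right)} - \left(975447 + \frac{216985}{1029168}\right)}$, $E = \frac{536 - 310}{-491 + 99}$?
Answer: $-2112998 + \frac{i \sqrt{7174870787313895}}{85764} \approx -2.113 \cdot 10^{6} + 987.65 i$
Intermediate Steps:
$E = - \frac{113}{196}$ ($E = \frac{226}{-392} = 226 \left(- \frac{1}{392}\right) = - \frac{113}{196} \approx -0.57653$)
$N{\left(K \right)} = - \frac{113}{196}$
$u = \frac{i \sqrt{7174870787313895}}{85764}$ ($u = \sqrt{- \frac{113}{196} - \left(975447 + \frac{216985}{1029168}\right)} = \sqrt{- \frac{113}{196} - \left(975447 + 216985 \cdot \frac{1}{1029168}\right)} = \sqrt{- \frac{113}{196} - \frac{1003899055081}{1029168}} = \sqrt{- \frac{7027297538995}{7204176}} = \frac{i \sqrt{7174870787313895}}{85764} \approx 987.65 i$)
$u - 2112998 = \frac{i \sqrt{7174870787313895}}{85764} - 2112998 = -2112998 + \frac{i \sqrt{7174870787313895}}{85764}$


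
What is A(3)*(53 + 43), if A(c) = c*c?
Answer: 864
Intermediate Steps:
A(c) = c²
A(3)*(53 + 43) = 3²*(53 + 43) = 9*96 = 864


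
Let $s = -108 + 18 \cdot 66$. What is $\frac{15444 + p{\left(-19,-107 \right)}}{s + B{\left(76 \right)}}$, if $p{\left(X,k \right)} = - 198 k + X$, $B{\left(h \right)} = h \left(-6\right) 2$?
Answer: $\frac{36611}{168} \approx 217.92$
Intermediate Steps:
$B{\left(h \right)} = - 12 h$ ($B{\left(h \right)} = - 6 h 2 = - 12 h$)
$s = 1080$ ($s = -108 + 1188 = 1080$)
$p{\left(X,k \right)} = X - 198 k$
$\frac{15444 + p{\left(-19,-107 \right)}}{s + B{\left(76 \right)}} = \frac{15444 - -21167}{1080 - 912} = \frac{15444 + \left(-19 + 21186\right)}{1080 - 912} = \frac{15444 + 21167}{168} = 36611 \cdot \frac{1}{168} = \frac{36611}{168}$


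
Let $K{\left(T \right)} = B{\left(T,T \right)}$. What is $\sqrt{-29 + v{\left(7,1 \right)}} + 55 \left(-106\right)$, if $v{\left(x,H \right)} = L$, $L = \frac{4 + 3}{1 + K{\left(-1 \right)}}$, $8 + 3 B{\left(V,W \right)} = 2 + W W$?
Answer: $-5830 + \frac{i \sqrt{158}}{2} \approx -5830.0 + 6.2849 i$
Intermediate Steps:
$B{\left(V,W \right)} = -2 + \frac{W^{2}}{3}$ ($B{\left(V,W \right)} = - \frac{8}{3} + \frac{2 + W W}{3} = - \frac{8}{3} + \frac{2 + W^{2}}{3} = - \frac{8}{3} + \left(\frac{2}{3} + \frac{W^{2}}{3}\right) = -2 + \frac{W^{2}}{3}$)
$K{\left(T \right)} = -2 + \frac{T^{2}}{3}$
$L = - \frac{21}{2}$ ($L = \frac{4 + 3}{1 - \left(2 - \frac{\left(-1\right)^{2}}{3}\right)} = \frac{7}{1 + \left(-2 + \frac{1}{3} \cdot 1\right)} = \frac{7}{1 + \left(-2 + \frac{1}{3}\right)} = \frac{7}{1 - \frac{5}{3}} = \frac{7}{- \frac{2}{3}} = 7 \left(- \frac{3}{2}\right) = - \frac{21}{2} \approx -10.5$)
$v{\left(x,H \right)} = - \frac{21}{2}$
$\sqrt{-29 + v{\left(7,1 \right)}} + 55 \left(-106\right) = \sqrt{-29 - \frac{21}{2}} + 55 \left(-106\right) = \sqrt{- \frac{79}{2}} - 5830 = \frac{i \sqrt{158}}{2} - 5830 = -5830 + \frac{i \sqrt{158}}{2}$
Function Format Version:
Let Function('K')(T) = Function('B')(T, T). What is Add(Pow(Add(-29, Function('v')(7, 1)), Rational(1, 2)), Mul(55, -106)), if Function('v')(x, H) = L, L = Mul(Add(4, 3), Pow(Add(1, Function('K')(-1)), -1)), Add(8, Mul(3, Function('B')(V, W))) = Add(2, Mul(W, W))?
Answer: Add(-5830, Mul(Rational(1, 2), I, Pow(158, Rational(1, 2)))) ≈ Add(-5830.0, Mul(6.2849, I))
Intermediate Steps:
Function('B')(V, W) = Add(-2, Mul(Rational(1, 3), Pow(W, 2))) (Function('B')(V, W) = Add(Rational(-8, 3), Mul(Rational(1, 3), Add(2, Mul(W, W)))) = Add(Rational(-8, 3), Mul(Rational(1, 3), Add(2, Pow(W, 2)))) = Add(Rational(-8, 3), Add(Rational(2, 3), Mul(Rational(1, 3), Pow(W, 2)))) = Add(-2, Mul(Rational(1, 3), Pow(W, 2))))
Function('K')(T) = Add(-2, Mul(Rational(1, 3), Pow(T, 2)))
L = Rational(-21, 2) (L = Mul(Add(4, 3), Pow(Add(1, Add(-2, Mul(Rational(1, 3), Pow(-1, 2)))), -1)) = Mul(7, Pow(Add(1, Add(-2, Mul(Rational(1, 3), 1))), -1)) = Mul(7, Pow(Add(1, Add(-2, Rational(1, 3))), -1)) = Mul(7, Pow(Add(1, Rational(-5, 3)), -1)) = Mul(7, Pow(Rational(-2, 3), -1)) = Mul(7, Rational(-3, 2)) = Rational(-21, 2) ≈ -10.500)
Function('v')(x, H) = Rational(-21, 2)
Add(Pow(Add(-29, Function('v')(7, 1)), Rational(1, 2)), Mul(55, -106)) = Add(Pow(Add(-29, Rational(-21, 2)), Rational(1, 2)), Mul(55, -106)) = Add(Pow(Rational(-79, 2), Rational(1, 2)), -5830) = Add(Mul(Rational(1, 2), I, Pow(158, Rational(1, 2))), -5830) = Add(-5830, Mul(Rational(1, 2), I, Pow(158, Rational(1, 2))))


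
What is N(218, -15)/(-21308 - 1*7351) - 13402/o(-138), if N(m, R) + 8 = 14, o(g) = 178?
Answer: -64014831/850217 ≈ -75.292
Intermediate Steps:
N(m, R) = 6 (N(m, R) = -8 + 14 = 6)
N(218, -15)/(-21308 - 1*7351) - 13402/o(-138) = 6/(-21308 - 1*7351) - 13402/178 = 6/(-21308 - 7351) - 13402*1/178 = 6/(-28659) - 6701/89 = 6*(-1/28659) - 6701/89 = -2/9553 - 6701/89 = -64014831/850217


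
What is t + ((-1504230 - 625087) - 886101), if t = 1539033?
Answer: -1476385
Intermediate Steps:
t + ((-1504230 - 625087) - 886101) = 1539033 + ((-1504230 - 625087) - 886101) = 1539033 + (-2129317 - 886101) = 1539033 - 3015418 = -1476385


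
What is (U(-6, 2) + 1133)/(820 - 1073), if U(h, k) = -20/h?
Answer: -3409/759 ≈ -4.4914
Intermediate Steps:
(U(-6, 2) + 1133)/(820 - 1073) = (-20/(-6) + 1133)/(820 - 1073) = (-20*(-⅙) + 1133)/(-253) = -(10/3 + 1133)/253 = -1/253*3409/3 = -3409/759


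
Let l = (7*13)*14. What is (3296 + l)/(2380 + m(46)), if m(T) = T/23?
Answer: 2285/1191 ≈ 1.9186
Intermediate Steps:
m(T) = T/23 (m(T) = T*(1/23) = T/23)
l = 1274 (l = 91*14 = 1274)
(3296 + l)/(2380 + m(46)) = (3296 + 1274)/(2380 + (1/23)*46) = 4570/(2380 + 2) = 4570/2382 = 4570*(1/2382) = 2285/1191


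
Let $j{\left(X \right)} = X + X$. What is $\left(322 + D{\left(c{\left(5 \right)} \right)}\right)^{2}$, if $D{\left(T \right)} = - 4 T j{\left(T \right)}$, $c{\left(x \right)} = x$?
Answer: $14884$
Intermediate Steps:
$j{\left(X \right)} = 2 X$
$D{\left(T \right)} = - 8 T^{2}$ ($D{\left(T \right)} = - 4 T 2 T = - 8 T^{2}$)
$\left(322 + D{\left(c{\left(5 \right)} \right)}\right)^{2} = \left(322 - 8 \cdot 5^{2}\right)^{2} = \left(322 - 200\right)^{2} = 122^{2} = 14884$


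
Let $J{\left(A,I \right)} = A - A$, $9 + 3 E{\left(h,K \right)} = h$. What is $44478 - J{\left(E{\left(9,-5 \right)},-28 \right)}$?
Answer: $44478$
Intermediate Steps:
$E{\left(h,K \right)} = -3 + \frac{h}{3}$
$J{\left(A,I \right)} = 0$
$44478 - J{\left(E{\left(9,-5 \right)},-28 \right)} = 44478 - 0 = 44478 + 0 = 44478$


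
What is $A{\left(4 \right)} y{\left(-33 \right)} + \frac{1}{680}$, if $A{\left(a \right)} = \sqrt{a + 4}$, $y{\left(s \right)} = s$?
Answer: $\frac{1}{680} - 66 \sqrt{2} \approx -93.337$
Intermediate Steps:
$A{\left(a \right)} = \sqrt{4 + a}$
$A{\left(4 \right)} y{\left(-33 \right)} + \frac{1}{680} = \sqrt{4 + 4} \left(-33\right) + \frac{1}{680} = \sqrt{8} \left(-33\right) + \frac{1}{680} = 2 \sqrt{2} \left(-33\right) + \frac{1}{680} = - 66 \sqrt{2} + \frac{1}{680} = \frac{1}{680} - 66 \sqrt{2}$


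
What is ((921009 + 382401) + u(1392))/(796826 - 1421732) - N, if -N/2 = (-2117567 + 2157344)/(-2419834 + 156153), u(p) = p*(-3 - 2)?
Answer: -165803500243/78588213277 ≈ -2.1098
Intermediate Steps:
u(p) = -5*p (u(p) = p*(-5) = -5*p)
N = 79554/2263681 (N = -2*(-2117567 + 2157344)/(-2419834 + 156153) = -79554/(-2263681) = -79554*(-1)/2263681 = -2*(-39777/2263681) = 79554/2263681 ≈ 0.035144)
((921009 + 382401) + u(1392))/(796826 - 1421732) - N = ((921009 + 382401) - 5*1392)/(796826 - 1421732) - 1*79554/2263681 = (1303410 - 6960)/(-624906) - 79554/2263681 = 1296450*(-1/624906) - 79554/2263681 = -72025/34717 - 79554/2263681 = -165803500243/78588213277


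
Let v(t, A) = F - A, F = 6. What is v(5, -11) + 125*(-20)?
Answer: -2483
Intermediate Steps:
v(t, A) = 6 - A
v(5, -11) + 125*(-20) = (6 - 1*(-11)) + 125*(-20) = (6 + 11) - 2500 = 17 - 2500 = -2483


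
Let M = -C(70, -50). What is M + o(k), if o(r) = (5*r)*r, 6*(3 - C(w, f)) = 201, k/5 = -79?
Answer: 1560311/2 ≈ 7.8016e+5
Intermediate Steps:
k = -395 (k = 5*(-79) = -395)
C(w, f) = -61/2 (C(w, f) = 3 - ⅙*201 = 3 - 67/2 = -61/2)
M = 61/2 (M = -1*(-61/2) = 61/2 ≈ 30.500)
o(r) = 5*r²
M + o(k) = 61/2 + 5*(-395)² = 61/2 + 5*156025 = 61/2 + 780125 = 1560311/2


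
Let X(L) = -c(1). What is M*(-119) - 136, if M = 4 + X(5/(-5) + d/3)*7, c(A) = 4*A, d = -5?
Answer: 2720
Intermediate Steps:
X(L) = -4
M = -24 (M = 4 - 4*7 = 4 - 28 = -24)
M*(-119) - 136 = -24*(-119) - 136 = 2856 - 136 = 2720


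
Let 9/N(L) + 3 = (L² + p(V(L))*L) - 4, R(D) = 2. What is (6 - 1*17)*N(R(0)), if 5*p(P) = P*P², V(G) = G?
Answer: -495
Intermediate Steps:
p(P) = P³/5 (p(P) = (P*P²)/5 = P³/5)
N(L) = 9/(-7 + L² + L⁴/5) (N(L) = 9/(-3 + ((L² + (L³/5)*L) - 4)) = 9/(-3 + ((L² + L⁴/5) - 4)) = 9/(-3 + (-4 + L² + L⁴/5)) = 9/(-7 + L² + L⁴/5))
(6 - 1*17)*N(R(0)) = (6 - 1*17)*(45/(-35 + 2⁴ + 5*2²)) = (6 - 17)*(45/(-35 + 16 + 5*4)) = -495/(-35 + 16 + 20) = -495/1 = -495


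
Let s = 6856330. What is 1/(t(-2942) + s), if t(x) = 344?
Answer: 1/6856674 ≈ 1.4584e-7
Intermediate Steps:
1/(t(-2942) + s) = 1/(344 + 6856330) = 1/6856674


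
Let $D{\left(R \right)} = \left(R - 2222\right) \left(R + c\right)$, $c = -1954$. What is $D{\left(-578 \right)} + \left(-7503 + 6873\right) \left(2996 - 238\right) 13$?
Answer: $-15498420$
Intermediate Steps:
$D{\left(R \right)} = \left(-2222 + R\right) \left(-1954 + R\right)$ ($D{\left(R \right)} = \left(R - 2222\right) \left(R - 1954\right) = \left(-2222 + R\right) \left(-1954 + R\right)$)
$D{\left(-578 \right)} + \left(-7503 + 6873\right) \left(2996 - 238\right) 13 = \left(4341788 + \left(-578\right)^{2} - -2413728\right) + \left(-7503 + 6873\right) \left(2996 - 238\right) 13 = \left(4341788 + 334084 + 2413728\right) + \left(-630\right) 2758 \cdot 13 = 7089600 - 22588020 = -15498420$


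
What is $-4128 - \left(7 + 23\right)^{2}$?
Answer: $-5028$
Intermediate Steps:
$-4128 - \left(7 + 23\right)^{2} = -4128 - 30^{2} = -4128 - 900 = -5028$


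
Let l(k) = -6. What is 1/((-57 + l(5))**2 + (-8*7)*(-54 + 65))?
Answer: 1/3353 ≈ 0.00029824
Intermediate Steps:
1/((-57 + l(5))**2 + (-8*7)*(-54 + 65)) = 1/((-57 - 6)**2 + (-8*7)*(-54 + 65)) = 1/((-63)**2 - 56*11) = 1/(3969 - 616) = 1/3353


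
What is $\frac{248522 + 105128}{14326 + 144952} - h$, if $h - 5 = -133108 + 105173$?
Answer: $\frac{2224494095}{79639} \approx 27932.0$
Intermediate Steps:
$h = -27930$ ($h = 5 + \left(-133108 + 105173\right) = 5 - 27935 = -27930$)
$\frac{248522 + 105128}{14326 + 144952} - h = \frac{248522 + 105128}{14326 + 144952} - -27930 = \frac{353650}{159278} + 27930 = 353650 \cdot \frac{1}{159278} + 27930 = \frac{176825}{79639} + 27930 = \frac{2224494095}{79639}$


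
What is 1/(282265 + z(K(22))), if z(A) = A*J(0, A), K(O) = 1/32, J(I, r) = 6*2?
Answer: 8/2258123 ≈ 3.5428e-6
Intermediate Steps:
J(I, r) = 12
K(O) = 1/32
z(A) = 12*A (z(A) = A*12 = 12*A)
1/(282265 + z(K(22))) = 1/(282265 + 12*(1/32)) = 1/(282265 + 3/8) = 1/(2258123/8) = 8/2258123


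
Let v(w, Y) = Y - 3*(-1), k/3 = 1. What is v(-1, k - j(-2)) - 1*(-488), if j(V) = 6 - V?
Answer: 486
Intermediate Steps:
k = 3 (k = 3*1 = 3)
v(w, Y) = 3 + Y (v(w, Y) = Y + 3 = 3 + Y)
v(-1, k - j(-2)) - 1*(-488) = (3 + (3 - (6 - 1*(-2)))) - 1*(-488) = (3 + (3 - (6 + 2))) + 488 = (3 + (3 - 1*8)) + 488 = (3 + (3 - 8)) + 488 = (3 - 5) + 488 = -2 + 488 = 486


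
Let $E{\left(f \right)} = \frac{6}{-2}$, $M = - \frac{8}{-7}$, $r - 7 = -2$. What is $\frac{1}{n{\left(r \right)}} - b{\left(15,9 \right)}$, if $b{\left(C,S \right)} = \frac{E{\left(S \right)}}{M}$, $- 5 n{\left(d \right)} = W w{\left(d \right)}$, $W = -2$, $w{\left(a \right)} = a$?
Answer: $\frac{25}{8} \approx 3.125$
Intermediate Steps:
$r = 5$ ($r = 7 - 2 = 5$)
$n{\left(d \right)} = \frac{2 d}{5}$ ($n{\left(d \right)} = - \frac{\left(-2\right) d}{5} = \frac{2 d}{5}$)
$M = \frac{8}{7}$ ($M = \left(-8\right) \left(- \frac{1}{7}\right) = \frac{8}{7} \approx 1.1429$)
$E{\left(f \right)} = -3$ ($E{\left(f \right)} = 6 \left(- \frac{1}{2}\right) = -3$)
$b{\left(C,S \right)} = - \frac{21}{8}$ ($b{\left(C,S \right)} = - \frac{3}{\frac{8}{7}} = \left(-3\right) \frac{7}{8} = - \frac{21}{8}$)
$\frac{1}{n{\left(r \right)}} - b{\left(15,9 \right)} = \frac{1}{\frac{2}{5} \cdot 5} - - \frac{21}{8} = \frac{1}{2} + \frac{21}{8} = \frac{25}{8}$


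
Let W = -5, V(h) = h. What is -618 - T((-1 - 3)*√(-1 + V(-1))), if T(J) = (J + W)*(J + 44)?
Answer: -366 + 156*I*√2 ≈ -366.0 + 220.62*I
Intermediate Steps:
T(J) = (-5 + J)*(44 + J) (T(J) = (J - 5)*(J + 44) = (-5 + J)*(44 + J))
-618 - T((-1 - 3)*√(-1 + V(-1))) = -618 - (-220 + ((-1 - 3)*√(-1 - 1))² + 39*((-1 - 3)*√(-1 - 1))) = -618 - (-220 + (-4*I*√2)² + 39*(-4*I*√2)) = -618 - (-220 - 32 - 156*I*√2) = -618 - (-252 - 156*I*√2) = -618 + (252 + 156*I*√2) = -366 + 156*I*√2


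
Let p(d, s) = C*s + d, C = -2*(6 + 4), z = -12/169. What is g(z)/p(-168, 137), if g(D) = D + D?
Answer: 6/122863 ≈ 4.8835e-5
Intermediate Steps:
z = -12/169 (z = -12*1/169 = -12/169 ≈ -0.071006)
C = -20 (C = -2*10 = -20)
g(D) = 2*D
p(d, s) = d - 20*s (p(d, s) = -20*s + d = d - 20*s)
g(z)/p(-168, 137) = (2*(-12/169))/(-168 - 20*137) = -24/(169*(-168 - 2740)) = -24/169/(-2908) = -24/169*(-1/2908) = 6/122863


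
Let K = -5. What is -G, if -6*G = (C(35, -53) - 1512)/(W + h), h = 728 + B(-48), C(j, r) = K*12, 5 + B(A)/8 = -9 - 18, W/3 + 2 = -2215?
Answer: 262/6179 ≈ 0.042402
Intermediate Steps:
W = -6651 (W = -6 + 3*(-2215) = -6 - 6645 = -6651)
B(A) = -256 (B(A) = -40 + 8*(-9 - 18) = -40 + 8*(-27) = -40 - 216 = -256)
C(j, r) = -60 (C(j, r) = -5*12 = -60)
h = 472 (h = 728 - 256 = 472)
G = -262/6179 (G = -(-60 - 1512)/(6*(-6651 + 472)) = -(-262)/(-6179) = -(-262)*(-1)/6179 = -1/6*1572/6179 = -262/6179 ≈ -0.042402)
-G = -1*(-262/6179) = 262/6179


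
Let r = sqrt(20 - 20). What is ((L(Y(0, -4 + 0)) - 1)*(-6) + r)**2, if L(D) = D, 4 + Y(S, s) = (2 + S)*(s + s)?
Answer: 15876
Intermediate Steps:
Y(S, s) = -4 + 2*s*(2 + S) (Y(S, s) = -4 + (2 + S)*(s + s) = -4 + (2 + S)*(2*s) = -4 + 2*s*(2 + S))
r = 0 (r = sqrt(0) = 0)
((L(Y(0, -4 + 0)) - 1)*(-6) + r)**2 = (((-4 + 4*(-4 + 0) + 2*0*(-4 + 0)) - 1)*(-6) + 0)**2 = (((-4 + 4*(-4) + 2*0*(-4)) - 1)*(-6) + 0)**2 = (((-4 - 16 + 0) - 1)*(-6) + 0)**2 = ((-20 - 1)*(-6) + 0)**2 = (-21*(-6) + 0)**2 = (126 + 0)**2 = 126**2 = 15876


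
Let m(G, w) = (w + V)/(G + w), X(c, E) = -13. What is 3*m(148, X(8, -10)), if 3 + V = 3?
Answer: -13/45 ≈ -0.28889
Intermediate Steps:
V = 0 (V = -3 + 3 = 0)
m(G, w) = w/(G + w) (m(G, w) = (w + 0)/(G + w) = w/(G + w))
3*m(148, X(8, -10)) = 3*(-13/(148 - 13)) = 3*(-13/135) = -13/45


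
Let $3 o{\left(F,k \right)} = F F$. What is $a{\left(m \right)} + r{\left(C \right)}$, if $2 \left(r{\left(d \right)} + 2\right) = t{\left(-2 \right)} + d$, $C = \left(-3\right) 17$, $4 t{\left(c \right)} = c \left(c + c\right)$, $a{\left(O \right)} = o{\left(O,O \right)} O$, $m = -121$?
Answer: $- \frac{3543281}{6} \approx -5.9055 \cdot 10^{5}$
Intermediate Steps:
$o{\left(F,k \right)} = \frac{F^{2}}{3}$ ($o{\left(F,k \right)} = \frac{F F}{3} = \frac{F^{2}}{3}$)
$a{\left(O \right)} = \frac{O^{3}}{3}$ ($a{\left(O \right)} = \frac{O^{2}}{3} O = \frac{O^{3}}{3}$)
$t{\left(c \right)} = \frac{c^{2}}{2}$ ($t{\left(c \right)} = \frac{c \left(c + c\right)}{4} = \frac{c 2 c}{4} = \frac{2 c^{2}}{4} = \frac{c^{2}}{2}$)
$C = -51$
$r{\left(d \right)} = -1 + \frac{d}{2}$ ($r{\left(d \right)} = -2 + \frac{\frac{\left(-2\right)^{2}}{2} + d}{2} = -2 + \frac{\frac{1}{2} \cdot 4 + d}{2} = -2 + \frac{2 + d}{2} = -2 + \left(1 + \frac{d}{2}\right) = -1 + \frac{d}{2}$)
$a{\left(m \right)} + r{\left(C \right)} = \frac{\left(-121\right)^{3}}{3} + \left(-1 + \frac{1}{2} \left(-51\right)\right) = \frac{1}{3} \left(-1771561\right) - \frac{53}{2} = - \frac{1771561}{3} - \frac{53}{2} = - \frac{3543281}{6}$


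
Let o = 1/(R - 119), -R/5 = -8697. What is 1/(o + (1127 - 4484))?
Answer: -43366/145579661 ≈ -0.00029788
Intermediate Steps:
R = 43485 (R = -5*(-8697) = 43485)
o = 1/43366 (o = 1/(43485 - 119) = 1/43366 ≈ 2.3060e-5)
1/(o + (1127 - 4484)) = 1/(1/43366 + (1127 - 4484)) = 1/(1/43366 - 3357) = 1/(-145579661/43366) = -43366/145579661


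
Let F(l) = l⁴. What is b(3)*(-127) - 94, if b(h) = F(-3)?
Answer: -10381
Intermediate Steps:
b(h) = 81 (b(h) = (-3)⁴ = 81)
b(3)*(-127) - 94 = 81*(-127) - 94 = -10287 - 94 = -10381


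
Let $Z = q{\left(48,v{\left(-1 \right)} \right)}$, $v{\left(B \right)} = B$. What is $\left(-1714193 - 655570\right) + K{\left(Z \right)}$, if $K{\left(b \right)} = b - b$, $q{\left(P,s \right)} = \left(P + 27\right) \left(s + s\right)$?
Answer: $-2369763$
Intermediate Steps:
$q{\left(P,s \right)} = 2 s \left(27 + P\right)$ ($q{\left(P,s \right)} = \left(27 + P\right) 2 s = 2 s \left(27 + P\right)$)
$Z = -150$ ($Z = 2 \left(-1\right) \left(27 + 48\right) = 2 \left(-1\right) 75 = -150$)
$K{\left(b \right)} = 0$
$\left(-1714193 - 655570\right) + K{\left(Z \right)} = \left(-1714193 - 655570\right) + 0 = -2369763 + 0 = -2369763$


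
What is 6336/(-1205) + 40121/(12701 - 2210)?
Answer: -18125171/12641655 ≈ -1.4338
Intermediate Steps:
6336/(-1205) + 40121/(12701 - 2210) = 6336*(-1/1205) + 40121/10491 = -6336/1205 + 40121*(1/10491) = -6336/1205 + 40121/10491 = -18125171/12641655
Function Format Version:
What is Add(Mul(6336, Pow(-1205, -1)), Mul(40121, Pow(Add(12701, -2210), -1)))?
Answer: Rational(-18125171, 12641655) ≈ -1.4338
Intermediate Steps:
Add(Mul(6336, Pow(-1205, -1)), Mul(40121, Pow(Add(12701, -2210), -1))) = Add(Mul(6336, Rational(-1, 1205)), Mul(40121, Pow(10491, -1))) = Add(Rational(-6336, 1205), Mul(40121, Rational(1, 10491))) = Add(Rational(-6336, 1205), Rational(40121, 10491)) = Rational(-18125171, 12641655)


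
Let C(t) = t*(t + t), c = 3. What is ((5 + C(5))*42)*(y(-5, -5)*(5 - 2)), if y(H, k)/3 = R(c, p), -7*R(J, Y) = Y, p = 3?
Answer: -8910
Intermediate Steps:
C(t) = 2*t**2 (C(t) = t*(2*t) = 2*t**2)
R(J, Y) = -Y/7
y(H, k) = -9/7 (y(H, k) = 3*(-1/7*3) = 3*(-3/7) = -9/7)
((5 + C(5))*42)*(y(-5, -5)*(5 - 2)) = ((5 + 2*5**2)*42)*(-9*(5 - 2)/7) = ((5 + 2*25)*42)*(-9/7*3) = ((5 + 50)*42)*(-27/7) = (55*42)*(-27/7) = 2310*(-27/7) = -8910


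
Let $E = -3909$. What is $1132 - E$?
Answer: $5041$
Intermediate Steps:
$1132 - E = 1132 - -3909 = 1132 + 3909 = 5041$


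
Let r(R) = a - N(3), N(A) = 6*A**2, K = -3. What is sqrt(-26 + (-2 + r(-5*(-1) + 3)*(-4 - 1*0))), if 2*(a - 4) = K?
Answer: sqrt(178) ≈ 13.342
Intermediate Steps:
a = 5/2 (a = 4 + (1/2)*(-3) = 4 - 3/2 = 5/2 ≈ 2.5000)
r(R) = -103/2 (r(R) = 5/2 - 6*3**2 = 5/2 - 6*9 = 5/2 - 1*54 = 5/2 - 54 = -103/2)
sqrt(-26 + (-2 + r(-5*(-1) + 3)*(-4 - 1*0))) = sqrt(-26 + (-2 - 103*(-4 - 1*0)/2)) = sqrt(-26 + (-2 - 103*(-4 + 0)/2)) = sqrt(-26 + (-2 - 103/2*(-4))) = sqrt(-26 + (-2 + 206)) = sqrt(-26 + 204) = sqrt(178)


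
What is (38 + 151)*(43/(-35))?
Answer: -1161/5 ≈ -232.20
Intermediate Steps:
(38 + 151)*(43/(-35)) = 189*(43*(-1/35)) = 189*(-43/35) = -1161/5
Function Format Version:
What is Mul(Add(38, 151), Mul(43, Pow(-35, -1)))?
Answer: Rational(-1161, 5) ≈ -232.20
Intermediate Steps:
Mul(Add(38, 151), Mul(43, Pow(-35, -1))) = Mul(189, Mul(43, Rational(-1, 35))) = Mul(189, Rational(-43, 35)) = Rational(-1161, 5)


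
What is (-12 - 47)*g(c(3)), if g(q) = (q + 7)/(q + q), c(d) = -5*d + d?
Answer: -295/24 ≈ -12.292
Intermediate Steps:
c(d) = -4*d
g(q) = (7 + q)/(2*q) (g(q) = (7 + q)/((2*q)) = (7 + q)*(1/(2*q)) = (7 + q)/(2*q))
(-12 - 47)*g(c(3)) = (-12 - 47)*((7 - 4*3)/(2*((-4*3)))) = -59*(7 - 12)/(2*(-12)) = -59*(-1)*(-5)/(2*12) = -59*5/24 = -295/24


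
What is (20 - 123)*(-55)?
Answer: 5665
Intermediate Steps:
(20 - 123)*(-55) = -103*(-55) = 5665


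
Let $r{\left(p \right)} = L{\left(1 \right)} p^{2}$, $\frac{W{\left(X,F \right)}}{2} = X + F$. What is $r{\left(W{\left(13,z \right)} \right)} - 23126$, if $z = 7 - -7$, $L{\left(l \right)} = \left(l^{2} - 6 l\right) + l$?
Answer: $-34790$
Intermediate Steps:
$L{\left(l \right)} = l^{2} - 5 l$
$z = 14$ ($z = 7 + 7 = 14$)
$W{\left(X,F \right)} = 2 F + 2 X$ ($W{\left(X,F \right)} = 2 \left(X + F\right) = 2 \left(F + X\right) = 2 F + 2 X$)
$r{\left(p \right)} = - 4 p^{2}$ ($r{\left(p \right)} = 1 \left(-5 + 1\right) p^{2} = 1 \left(-4\right) p^{2} = - 4 p^{2}$)
$r{\left(W{\left(13,z \right)} \right)} - 23126 = - 4 \left(2 \cdot 14 + 2 \cdot 13\right)^{2} - 23126 = - 4 \left(28 + 26\right)^{2} - 23126 = - 4 \cdot 54^{2} - 23126 = \left(-4\right) 2916 - 23126 = -11664 - 23126 = -34790$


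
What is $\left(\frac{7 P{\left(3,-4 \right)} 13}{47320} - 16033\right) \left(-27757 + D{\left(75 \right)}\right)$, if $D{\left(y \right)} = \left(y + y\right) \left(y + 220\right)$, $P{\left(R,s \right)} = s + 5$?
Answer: $- \frac{137504763387}{520} \approx -2.6443 \cdot 10^{8}$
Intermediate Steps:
$P{\left(R,s \right)} = 5 + s$
$D{\left(y \right)} = 2 y \left(220 + y\right)$
$\left(\frac{7 P{\left(3,-4 \right)} 13}{47320} - 16033\right) \left(-27757 + D{\left(75 \right)}\right) = \left(\frac{7 \left(5 - 4\right) 13}{47320} - 16033\right) \left(-27757 + 2 \cdot 75 \left(220 + 75\right)\right) = \left(7 \cdot 1 \cdot 13 \cdot \frac{1}{47320} - 16033\right) \left(-27757 + 2 \cdot 75 \cdot 295\right) = \left(7 \cdot 13 \cdot \frac{1}{47320} - 16033\right) \left(-27757 + 44250\right) = \left(91 \cdot \frac{1}{47320} - 16033\right) 16493 = \left(\frac{1}{520} - 16033\right) 16493 = \left(- \frac{8337159}{520}\right) 16493 = - \frac{137504763387}{520}$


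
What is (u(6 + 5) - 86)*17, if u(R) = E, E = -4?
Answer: -1530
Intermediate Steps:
u(R) = -4
(u(6 + 5) - 86)*17 = (-4 - 86)*17 = -90*17 = -1530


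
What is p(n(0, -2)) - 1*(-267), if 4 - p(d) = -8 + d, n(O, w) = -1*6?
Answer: 285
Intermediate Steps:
n(O, w) = -6
p(d) = 12 - d (p(d) = 4 - (-8 + d) = 4 + (8 - d) = 12 - d)
p(n(0, -2)) - 1*(-267) = (12 - 1*(-6)) - 1*(-267) = (12 + 6) + 267 = 18 + 267 = 285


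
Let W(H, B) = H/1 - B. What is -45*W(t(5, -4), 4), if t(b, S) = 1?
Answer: 135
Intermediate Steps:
W(H, B) = H - B (W(H, B) = H*1 - B = H - B)
-45*W(t(5, -4), 4) = -45*(1 - 1*4) = -45*(1 - 4) = -45*(-3) = 135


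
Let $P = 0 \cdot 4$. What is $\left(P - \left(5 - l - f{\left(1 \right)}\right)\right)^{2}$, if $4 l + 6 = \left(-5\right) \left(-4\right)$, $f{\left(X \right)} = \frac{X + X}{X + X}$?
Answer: $\frac{1}{4} \approx 0.25$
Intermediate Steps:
$f{\left(X \right)} = 1$ ($f{\left(X \right)} = \frac{2 X}{2 X} = 2 X \frac{1}{2 X} = 1$)
$l = \frac{7}{2}$ ($l = - \frac{3}{2} + \frac{\left(-5\right) \left(-4\right)}{4} = - \frac{3}{2} + \frac{1}{4} \cdot 20 = - \frac{3}{2} + 5 = \frac{7}{2} \approx 3.5$)
$P = 0$
$\left(P - \left(5 - l - f{\left(1 \right)}\right)\right)^{2} = \left(0 + \left(\left(1 + \frac{7}{2}\right) - 5\right)\right)^{2} = \left(0 + \left(\frac{9}{2} - 5\right)\right)^{2} = \left(0 - \frac{1}{2}\right)^{2} = \left(- \frac{1}{2}\right)^{2} = \frac{1}{4}$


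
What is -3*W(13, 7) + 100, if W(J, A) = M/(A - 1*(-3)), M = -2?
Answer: 503/5 ≈ 100.60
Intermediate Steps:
W(J, A) = -2/(3 + A) (W(J, A) = -2/(A - 1*(-3)) = -2/(A + 3) = -2/(3 + A))
-3*W(13, 7) + 100 = -(-6)/(3 + 7) + 100 = -(-6)/10 + 100 = -3*(-⅕) + 100 = ⅗ + 100 = 503/5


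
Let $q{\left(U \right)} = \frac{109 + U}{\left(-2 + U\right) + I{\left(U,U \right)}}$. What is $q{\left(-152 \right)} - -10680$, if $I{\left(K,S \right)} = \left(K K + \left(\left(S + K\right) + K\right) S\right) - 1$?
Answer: $\frac{985347437}{92261} \approx 10680.0$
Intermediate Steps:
$I{\left(K,S \right)} = -1 + K^{2} + S \left(S + 2 K\right)$ ($I{\left(K,S \right)} = \left(K^{2} + \left(\left(K + S\right) + K\right) S\right) - 1 = \left(K^{2} + \left(S + 2 K\right) S\right) - 1 = \left(K^{2} + S \left(S + 2 K\right)\right) - 1 = -1 + K^{2} + S \left(S + 2 K\right)$)
$q{\left(U \right)} = \frac{109 + U}{-3 + U + 4 U^{2}}$ ($q{\left(U \right)} = \frac{109 + U}{\left(-2 + U\right) + \left(-1 + U^{2} + U^{2} + 2 U U\right)} = \frac{109 + U}{\left(-2 + U\right) + \left(-1 + U^{2} + U^{2} + 2 U^{2}\right)} = \frac{109 + U}{\left(-2 + U\right) + \left(-1 + 4 U^{2}\right)} = \frac{109 + U}{-3 + U + 4 U^{2}}$)
$q{\left(-152 \right)} - -10680 = \frac{109 - 152}{-3 - 152 + 4 \left(-152\right)^{2}} - -10680 = \frac{1}{-3 - 152 + 4 \cdot 23104} \left(-43\right) + 10680 = \frac{1}{-3 - 152 + 92416} \left(-43\right) + 10680 = \frac{1}{92261} \left(-43\right) + 10680 = - \frac{43}{92261} + 10680 = \frac{985347437}{92261}$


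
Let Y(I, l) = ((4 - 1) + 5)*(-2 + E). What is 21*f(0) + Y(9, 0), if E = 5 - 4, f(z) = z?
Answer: -8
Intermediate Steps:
E = 1
Y(I, l) = -8 (Y(I, l) = ((4 - 1) + 5)*(-2 + 1) = (3 + 5)*(-1) = 8*(-1) = -8)
21*f(0) + Y(9, 0) = 21*0 - 8 = 0 - 8 = -8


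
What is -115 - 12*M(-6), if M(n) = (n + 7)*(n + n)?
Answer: 29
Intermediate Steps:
M(n) = 2*n*(7 + n) (M(n) = (7 + n)*(2*n) = 2*n*(7 + n))
-115 - 12*M(-6) = -115 - 24*(-6)*(7 - 6) = -115 - 24*(-6) = -115 - 12*(-12) = -115 + 144 = 29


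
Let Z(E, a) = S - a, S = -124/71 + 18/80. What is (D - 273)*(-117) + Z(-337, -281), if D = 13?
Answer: 87186519/2840 ≈ 30699.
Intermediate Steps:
S = -4321/2840 (S = -124*1/71 + 18*(1/80) = -124/71 + 9/40 = -4321/2840 ≈ -1.5215)
Z(E, a) = -4321/2840 - a
(D - 273)*(-117) + Z(-337, -281) = (13 - 273)*(-117) + (-4321/2840 - 1*(-281)) = -260*(-117) + (-4321/2840 + 281) = 30420 + 793719/2840 = 87186519/2840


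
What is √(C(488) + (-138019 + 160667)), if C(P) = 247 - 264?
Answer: √22631 ≈ 150.44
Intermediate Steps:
C(P) = -17
√(C(488) + (-138019 + 160667)) = √(-17 + (-138019 + 160667)) = √(-17 + 22648) = √22631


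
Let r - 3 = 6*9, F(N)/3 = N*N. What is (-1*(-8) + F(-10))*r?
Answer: 17556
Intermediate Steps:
F(N) = 3*N² (F(N) = 3*(N*N) = 3*N²)
r = 57 (r = 3 + 6*9 = 3 + 54 = 57)
(-1*(-8) + F(-10))*r = (-1*(-8) + 3*(-10)²)*57 = (8 + 3*100)*57 = (8 + 300)*57 = 308*57 = 17556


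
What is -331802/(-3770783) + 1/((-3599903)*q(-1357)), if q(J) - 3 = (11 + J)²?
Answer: 2164016845690228331/24593094476394220231 ≈ 0.087993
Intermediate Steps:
q(J) = 3 + (11 + J)²
-331802/(-3770783) + 1/((-3599903)*q(-1357)) = -331802/(-3770783) + 1/((-3599903)*(3 + (11 - 1357)²)) = -331802*(-1/3770783) - 1/(3599903*(3 + (-1346)²)) = 331802/3770783 - 1/(3599903*(3 + 1811716)) = 331802/3770783 - 1/3599903/1811719 = 331802/3770783 - 1/3599903*1/1811719 = 331802/3770783 - 1/6522012663257 = 2164016845690228331/24593094476394220231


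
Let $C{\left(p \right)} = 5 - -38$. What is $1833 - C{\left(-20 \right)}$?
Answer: $1790$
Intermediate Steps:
$C{\left(p \right)} = 43$ ($C{\left(p \right)} = 5 + 38 = 43$)
$1833 - C{\left(-20 \right)} = 1833 - 43 = 1790$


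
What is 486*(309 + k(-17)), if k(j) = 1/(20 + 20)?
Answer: 3003723/20 ≈ 1.5019e+5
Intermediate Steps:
k(j) = 1/40
486*(309 + k(-17)) = 486*(309 + 1/40) = 486*(12361/40) = 3003723/20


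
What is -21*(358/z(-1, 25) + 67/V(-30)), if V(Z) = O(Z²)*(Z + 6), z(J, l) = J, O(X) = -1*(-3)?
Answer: 180901/24 ≈ 7537.5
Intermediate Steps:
O(X) = 3
V(Z) = 18 + 3*Z (V(Z) = 3*(Z + 6) = 3*(6 + Z) = 18 + 3*Z)
-21*(358/z(-1, 25) + 67/V(-30)) = -21*(358/(-1) + 67/(18 + 3*(-30))) = -21*(358*(-1) + 67/(18 - 90)) = -21*(-358 + 67/(-72)) = -21*(-358 + 67*(-1/72)) = -21*(-358 - 67/72) = -21*(-25843/72) = 180901/24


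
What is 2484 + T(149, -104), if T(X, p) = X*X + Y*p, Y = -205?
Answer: 46005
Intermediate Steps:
T(X, p) = X**2 - 205*p (T(X, p) = X*X - 205*p = X**2 - 205*p)
2484 + T(149, -104) = 2484 + (149**2 - 205*(-104)) = 2484 + (22201 + 21320) = 2484 + 43521 = 46005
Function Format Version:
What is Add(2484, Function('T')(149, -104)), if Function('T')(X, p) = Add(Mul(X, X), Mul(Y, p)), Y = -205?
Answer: 46005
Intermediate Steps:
Function('T')(X, p) = Add(Pow(X, 2), Mul(-205, p)) (Function('T')(X, p) = Add(Mul(X, X), Mul(-205, p)) = Add(Pow(X, 2), Mul(-205, p)))
Add(2484, Function('T')(149, -104)) = Add(2484, Add(Pow(149, 2), Mul(-205, -104))) = Add(2484, Add(22201, 21320)) = Add(2484, 43521) = 46005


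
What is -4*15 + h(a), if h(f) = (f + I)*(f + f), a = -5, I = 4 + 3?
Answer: -80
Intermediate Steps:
I = 7
h(f) = 2*f*(7 + f) (h(f) = (f + 7)*(f + f) = (7 + f)*(2*f) = 2*f*(7 + f))
-4*15 + h(a) = -4*15 + 2*(-5)*(7 - 5) = -60 + 2*(-5)*2 = -60 - 20 = -80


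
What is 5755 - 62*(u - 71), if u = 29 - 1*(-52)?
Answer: 5135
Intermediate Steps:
u = 81 (u = 29 + 52 = 81)
5755 - 62*(u - 71) = 5755 - 62*(81 - 71) = 5755 - 62*10 = 5755 - 1*620 = 5755 - 620 = 5135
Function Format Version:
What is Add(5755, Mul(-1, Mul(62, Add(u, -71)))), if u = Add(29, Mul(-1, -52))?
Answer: 5135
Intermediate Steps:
u = 81 (u = Add(29, 52) = 81)
Add(5755, Mul(-1, Mul(62, Add(u, -71)))) = Add(5755, Mul(-1, Mul(62, Add(81, -71)))) = Add(5755, Mul(-1, Mul(62, 10))) = Add(5755, Mul(-1, 620)) = Add(5755, -620) = 5135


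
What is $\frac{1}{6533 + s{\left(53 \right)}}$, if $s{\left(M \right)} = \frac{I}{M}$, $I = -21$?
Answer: $\frac{53}{346228} \approx 0.00015308$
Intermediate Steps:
$s{\left(M \right)} = - \frac{21}{M}$
$\frac{1}{6533 + s{\left(53 \right)}} = \frac{1}{6533 - \frac{21}{53}} = \frac{1}{\frac{346228}{53}} = \frac{53}{346228}$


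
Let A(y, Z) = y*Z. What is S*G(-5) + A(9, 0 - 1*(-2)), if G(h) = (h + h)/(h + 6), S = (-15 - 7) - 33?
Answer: 568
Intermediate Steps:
S = -55 (S = -22 - 33 = -55)
G(h) = 2*h/(6 + h) (G(h) = (2*h)/(6 + h) = 2*h/(6 + h))
A(y, Z) = Z*y
S*G(-5) + A(9, 0 - 1*(-2)) = -110*(-5)/(6 - 5) + (0 - 1*(-2))*9 = -110*(-5)/1 + (0 + 2)*9 = -110*(-5) + 2*9 = -55*(-10) + 18 = 550 + 18 = 568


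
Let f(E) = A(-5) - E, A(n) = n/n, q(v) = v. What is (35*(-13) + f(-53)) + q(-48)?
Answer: -449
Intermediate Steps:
A(n) = 1
f(E) = 1 - E
(35*(-13) + f(-53)) + q(-48) = (35*(-13) + (1 - 1*(-53))) - 48 = (-455 + (1 + 53)) - 48 = (-455 + 54) - 48 = -401 - 48 = -449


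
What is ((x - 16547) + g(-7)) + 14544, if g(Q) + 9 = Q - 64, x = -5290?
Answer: -7373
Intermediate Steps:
g(Q) = -73 + Q (g(Q) = -9 + (Q - 64) = -9 + (-64 + Q) = -73 + Q)
((x - 16547) + g(-7)) + 14544 = ((-5290 - 16547) + (-73 - 7)) + 14544 = (-21837 - 80) + 14544 = -21917 + 14544 = -7373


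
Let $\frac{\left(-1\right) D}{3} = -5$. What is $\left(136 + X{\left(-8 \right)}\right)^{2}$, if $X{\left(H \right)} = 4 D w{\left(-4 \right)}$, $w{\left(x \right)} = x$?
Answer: $10816$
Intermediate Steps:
$D = 15$ ($D = \left(-3\right) \left(-5\right) = 15$)
$X{\left(H \right)} = -240$ ($X{\left(H \right)} = 4 \cdot 15 \left(-4\right) = 60 \left(-4\right) = -240$)
$\left(136 + X{\left(-8 \right)}\right)^{2} = \left(136 - 240\right)^{2} = \left(-104\right)^{2} = 10816$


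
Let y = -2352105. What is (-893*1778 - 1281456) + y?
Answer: -5221315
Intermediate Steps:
(-893*1778 - 1281456) + y = (-893*1778 - 1281456) - 2352105 = (-1587754 - 1281456) - 2352105 = -2869210 - 2352105 = -5221315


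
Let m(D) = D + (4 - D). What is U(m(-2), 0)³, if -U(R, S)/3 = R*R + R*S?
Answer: -110592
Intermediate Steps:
m(D) = 4
U(R, S) = -3*R² - 3*R*S (U(R, S) = -3*(R*R + R*S) = -3*(R² + R*S) = -3*R² - 3*R*S)
U(m(-2), 0)³ = (-3*4*(4 + 0))³ = (-3*4*4)³ = (-48)³ = -110592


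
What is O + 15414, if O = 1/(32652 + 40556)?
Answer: 1128428113/73208 ≈ 15414.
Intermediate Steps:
O = 1/73208 ≈ 1.3660e-5
O + 15414 = 1/73208 + 15414 = 1128428113/73208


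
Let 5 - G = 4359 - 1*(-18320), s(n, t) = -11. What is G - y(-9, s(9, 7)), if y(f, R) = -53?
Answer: -22621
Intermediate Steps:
G = -22674 (G = 5 - (4359 - 1*(-18320)) = 5 - (4359 + 18320) = 5 - 1*22679 = 5 - 22679 = -22674)
G - y(-9, s(9, 7)) = -22674 - 1*(-53) = -22674 + 53 = -22621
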